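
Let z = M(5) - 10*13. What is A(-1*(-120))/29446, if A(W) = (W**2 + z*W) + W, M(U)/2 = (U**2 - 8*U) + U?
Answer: -1740/14723 ≈ -0.11818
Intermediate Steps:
M(U) = -14*U + 2*U**2 (M(U) = 2*((U**2 - 8*U) + U) = 2*(U**2 - 7*U) = -14*U + 2*U**2)
z = -150 (z = 2*5*(-7 + 5) - 10*13 = 2*5*(-2) - 1*130 = -20 - 130 = -150)
A(W) = W**2 - 149*W (A(W) = (W**2 - 150*W) + W = W**2 - 149*W)
A(-1*(-120))/29446 = ((-1*(-120))*(-149 - 1*(-120)))/29446 = (120*(-149 + 120))*(1/29446) = (120*(-29))*(1/29446) = -3480*1/29446 = -1740/14723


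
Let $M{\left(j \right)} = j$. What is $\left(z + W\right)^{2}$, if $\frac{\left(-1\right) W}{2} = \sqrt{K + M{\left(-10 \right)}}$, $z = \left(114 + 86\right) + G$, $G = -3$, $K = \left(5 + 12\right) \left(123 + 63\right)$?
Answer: $51417 - 3152 \sqrt{197} \approx 7176.6$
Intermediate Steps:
$K = 3162$ ($K = 17 \cdot 186 = 3162$)
$z = 197$ ($z = \left(114 + 86\right) - 3 = 200 - 3 = 197$)
$W = - 8 \sqrt{197}$ ($W = - 2 \sqrt{3162 - 10} = - 2 \sqrt{3152} = - 2 \cdot 4 \sqrt{197} = - 8 \sqrt{197} \approx -112.29$)
$\left(z + W\right)^{2} = \left(197 - 8 \sqrt{197}\right)^{2}$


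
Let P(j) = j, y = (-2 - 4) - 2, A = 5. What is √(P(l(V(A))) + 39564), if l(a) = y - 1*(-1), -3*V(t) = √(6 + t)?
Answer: √39557 ≈ 198.89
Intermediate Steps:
y = -8 (y = -6 - 2 = -8)
V(t) = -√(6 + t)/3
l(a) = -7 (l(a) = -8 - 1*(-1) = -8 + 1 = -7)
√(P(l(V(A))) + 39564) = √(-7 + 39564) = √39557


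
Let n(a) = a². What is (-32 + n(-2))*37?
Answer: -1036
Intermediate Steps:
(-32 + n(-2))*37 = (-32 + (-2)²)*37 = (-32 + 4)*37 = -28*37 = -1036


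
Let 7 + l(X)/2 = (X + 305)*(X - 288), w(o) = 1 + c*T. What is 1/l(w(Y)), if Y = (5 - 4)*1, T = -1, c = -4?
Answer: -1/175474 ≈ -5.6989e-6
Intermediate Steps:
Y = 1 (Y = 1*1 = 1)
w(o) = 5 (w(o) = 1 - 4*(-1) = 1 + 4 = 5)
l(X) = -14 + 2*(-288 + X)*(305 + X) (l(X) = -14 + 2*((X + 305)*(X - 288)) = -14 + 2*((305 + X)*(-288 + X)) = -14 + 2*((-288 + X)*(305 + X)) = -14 + 2*(-288 + X)*(305 + X))
1/l(w(Y)) = 1/(-175694 + 2*5² + 34*5) = 1/(-175694 + 2*25 + 170) = 1/(-175694 + 50 + 170) = 1/(-175474) = -1/175474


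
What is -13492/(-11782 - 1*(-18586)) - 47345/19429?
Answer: -146067862/33048729 ≈ -4.4198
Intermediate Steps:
-13492/(-11782 - 1*(-18586)) - 47345/19429 = -13492/(-11782 + 18586) - 47345*1/19429 = -13492/6804 - 47345/19429 = -13492*1/6804 - 47345/19429 = -3373/1701 - 47345/19429 = -146067862/33048729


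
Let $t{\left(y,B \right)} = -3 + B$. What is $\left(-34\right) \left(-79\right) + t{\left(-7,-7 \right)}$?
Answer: $2676$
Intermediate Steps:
$\left(-34\right) \left(-79\right) + t{\left(-7,-7 \right)} = \left(-34\right) \left(-79\right) - 10 = 2686 - 10 = 2676$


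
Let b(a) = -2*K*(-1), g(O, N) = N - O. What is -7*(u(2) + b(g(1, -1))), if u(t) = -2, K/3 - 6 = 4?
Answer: -406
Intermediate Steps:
K = 30 (K = 18 + 3*4 = 18 + 12 = 30)
b(a) = 60 (b(a) = -2*30*(-1) = -60*(-1) = 60)
-7*(u(2) + b(g(1, -1))) = -7*(-2 + 60) = -7*58 = -406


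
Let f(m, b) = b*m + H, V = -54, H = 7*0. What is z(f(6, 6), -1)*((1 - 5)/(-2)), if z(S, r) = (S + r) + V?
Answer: -38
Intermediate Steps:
H = 0
f(m, b) = b*m (f(m, b) = b*m + 0 = b*m)
z(S, r) = -54 + S + r (z(S, r) = (S + r) - 54 = -54 + S + r)
z(f(6, 6), -1)*((1 - 5)/(-2)) = (-54 + 6*6 - 1)*((1 - 5)/(-2)) = (-54 + 36 - 1)*(-4*(-1/2)) = -19*2 = -38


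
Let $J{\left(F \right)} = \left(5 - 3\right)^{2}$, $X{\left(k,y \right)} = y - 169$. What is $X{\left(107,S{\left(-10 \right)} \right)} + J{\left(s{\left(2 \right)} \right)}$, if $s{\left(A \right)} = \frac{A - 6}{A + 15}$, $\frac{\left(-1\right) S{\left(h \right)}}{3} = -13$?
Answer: $-126$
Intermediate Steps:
$S{\left(h \right)} = 39$ ($S{\left(h \right)} = \left(-3\right) \left(-13\right) = 39$)
$X{\left(k,y \right)} = -169 + y$
$s{\left(A \right)} = \frac{-6 + A}{15 + A}$
$J{\left(F \right)} = 4$ ($J{\left(F \right)} = 2^{2} = 4$)
$X{\left(107,S{\left(-10 \right)} \right)} + J{\left(s{\left(2 \right)} \right)} = \left(-169 + 39\right) + 4 = -130 + 4 = -126$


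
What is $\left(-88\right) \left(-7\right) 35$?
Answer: $21560$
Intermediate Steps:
$\left(-88\right) \left(-7\right) 35 = 616 \cdot 35 = 21560$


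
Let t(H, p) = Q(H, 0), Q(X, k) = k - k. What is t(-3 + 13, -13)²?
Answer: 0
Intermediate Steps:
Q(X, k) = 0
t(H, p) = 0
t(-3 + 13, -13)² = 0² = 0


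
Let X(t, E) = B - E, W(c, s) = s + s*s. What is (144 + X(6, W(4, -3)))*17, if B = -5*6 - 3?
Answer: 1785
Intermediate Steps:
W(c, s) = s + s²
B = -33 (B = -30 - 3 = -33)
X(t, E) = -33 - E
(144 + X(6, W(4, -3)))*17 = (144 + (-33 - (-3)*(1 - 3)))*17 = (144 + (-33 - (-3)*(-2)))*17 = (144 + (-33 - 1*6))*17 = (144 + (-33 - 6))*17 = (144 - 39)*17 = 105*17 = 1785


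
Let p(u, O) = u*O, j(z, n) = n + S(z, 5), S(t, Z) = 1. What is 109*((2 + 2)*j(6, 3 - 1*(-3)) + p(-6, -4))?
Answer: 5668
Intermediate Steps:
j(z, n) = 1 + n (j(z, n) = n + 1 = 1 + n)
p(u, O) = O*u
109*((2 + 2)*j(6, 3 - 1*(-3)) + p(-6, -4)) = 109*((2 + 2)*(1 + (3 - 1*(-3))) - 4*(-6)) = 109*(4*(1 + (3 + 3)) + 24) = 109*(4*(1 + 6) + 24) = 109*(4*7 + 24) = 109*(28 + 24) = 109*52 = 5668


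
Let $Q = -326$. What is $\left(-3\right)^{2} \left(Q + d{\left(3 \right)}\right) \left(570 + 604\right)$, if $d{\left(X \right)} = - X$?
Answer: $-3476214$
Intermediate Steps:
$\left(-3\right)^{2} \left(Q + d{\left(3 \right)}\right) \left(570 + 604\right) = \left(-3\right)^{2} \left(-326 - 3\right) \left(570 + 604\right) = 9 \left(-326 - 3\right) 1174 = 9 \left(\left(-329\right) 1174\right) = 9 \left(-386246\right) = -3476214$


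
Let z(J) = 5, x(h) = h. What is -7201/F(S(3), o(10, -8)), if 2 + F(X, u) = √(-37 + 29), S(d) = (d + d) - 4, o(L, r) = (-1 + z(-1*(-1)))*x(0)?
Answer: 7201/6 + 7201*I*√2/6 ≈ 1200.2 + 1697.3*I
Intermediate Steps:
o(L, r) = 0 (o(L, r) = (-1 + 5)*0 = 4*0 = 0)
S(d) = -4 + 2*d (S(d) = 2*d - 4 = -4 + 2*d)
F(X, u) = -2 + 2*I*√2 (F(X, u) = -2 + √(-37 + 29) = -2 + √(-8) = -2 + 2*I*√2)
-7201/F(S(3), o(10, -8)) = -7201/(-2 + 2*I*√2)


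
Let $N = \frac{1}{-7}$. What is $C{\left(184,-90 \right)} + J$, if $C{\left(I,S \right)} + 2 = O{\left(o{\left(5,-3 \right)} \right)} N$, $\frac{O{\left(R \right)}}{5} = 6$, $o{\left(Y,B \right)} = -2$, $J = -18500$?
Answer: $- \frac{129544}{7} \approx -18506.0$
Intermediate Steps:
$N = - \frac{1}{7} \approx -0.14286$
$O{\left(R \right)} = 30$ ($O{\left(R \right)} = 5 \cdot 6 = 30$)
$C{\left(I,S \right)} = - \frac{44}{7}$ ($C{\left(I,S \right)} = -2 + 30 \left(- \frac{1}{7}\right) = -2 - \frac{30}{7} = - \frac{44}{7}$)
$C{\left(184,-90 \right)} + J = - \frac{44}{7} - 18500 = - \frac{129544}{7}$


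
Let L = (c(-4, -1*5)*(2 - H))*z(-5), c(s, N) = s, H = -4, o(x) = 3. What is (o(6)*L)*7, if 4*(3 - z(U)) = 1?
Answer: -1386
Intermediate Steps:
z(U) = 11/4 (z(U) = 3 - ¼*1 = 3 - ¼ = 11/4)
L = -66 (L = -4*(2 - 1*(-4))*(11/4) = -4*(2 + 4)*(11/4) = -4*6*(11/4) = -24*11/4 = -66)
(o(6)*L)*7 = (3*(-66))*7 = -198*7 = -1386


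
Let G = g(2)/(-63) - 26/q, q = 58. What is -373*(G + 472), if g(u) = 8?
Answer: -321262289/1827 ≈ -1.7584e+5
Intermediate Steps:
G = -1051/1827 (G = 8/(-63) - 26/58 = 8*(-1/63) - 26*1/58 = -8/63 - 13/29 = -1051/1827 ≈ -0.57526)
-373*(G + 472) = -373*(-1051/1827 + 472) = -373*861293/1827 = -321262289/1827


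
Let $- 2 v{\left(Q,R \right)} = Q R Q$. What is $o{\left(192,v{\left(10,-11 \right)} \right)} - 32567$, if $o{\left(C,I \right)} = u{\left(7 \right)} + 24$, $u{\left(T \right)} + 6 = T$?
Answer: $-32542$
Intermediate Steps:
$u{\left(T \right)} = -6 + T$
$v{\left(Q,R \right)} = - \frac{R Q^{2}}{2}$ ($v{\left(Q,R \right)} = - \frac{Q R Q}{2} = - \frac{R Q^{2}}{2}$)
$o{\left(C,I \right)} = 25$ ($o{\left(C,I \right)} = \left(-6 + 7\right) + 24 = 1 + 24 = 25$)
$o{\left(192,v{\left(10,-11 \right)} \right)} - 32567 = 25 - 32567 = -32542$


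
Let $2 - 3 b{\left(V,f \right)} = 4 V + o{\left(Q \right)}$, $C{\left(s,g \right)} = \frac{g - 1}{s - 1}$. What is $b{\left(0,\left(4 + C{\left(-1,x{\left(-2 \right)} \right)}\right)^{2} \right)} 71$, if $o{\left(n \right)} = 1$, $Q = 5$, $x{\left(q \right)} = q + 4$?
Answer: $\frac{71}{3} \approx 23.667$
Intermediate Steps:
$x{\left(q \right)} = 4 + q$
$C{\left(s,g \right)} = \frac{-1 + g}{-1 + s}$
$b{\left(V,f \right)} = \frac{1}{3} - \frac{4 V}{3}$ ($b{\left(V,f \right)} = \frac{2}{3} - \frac{4 V + 1}{3} = \frac{2}{3} - \frac{1 + 4 V}{3} = \frac{2}{3} - \left(\frac{1}{3} + \frac{4 V}{3}\right) = \frac{1}{3} - \frac{4 V}{3}$)
$b{\left(0,\left(4 + C{\left(-1,x{\left(-2 \right)} \right)}\right)^{2} \right)} 71 = \left(\frac{1}{3} - 0\right) 71 = \left(\frac{1}{3} + 0\right) 71 = \frac{1}{3} \cdot 71 = \frac{71}{3}$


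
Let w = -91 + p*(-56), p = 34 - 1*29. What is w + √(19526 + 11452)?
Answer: -371 + 3*√3442 ≈ -194.99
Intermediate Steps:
p = 5 (p = 34 - 29 = 5)
w = -371 (w = -91 + 5*(-56) = -91 - 280 = -371)
w + √(19526 + 11452) = -371 + √(19526 + 11452) = -371 + √30978 = -371 + 3*√3442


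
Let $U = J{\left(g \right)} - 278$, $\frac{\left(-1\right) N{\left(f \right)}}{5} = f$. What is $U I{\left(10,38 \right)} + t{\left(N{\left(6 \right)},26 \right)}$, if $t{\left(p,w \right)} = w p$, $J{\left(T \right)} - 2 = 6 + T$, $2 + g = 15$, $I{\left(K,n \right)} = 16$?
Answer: $-4892$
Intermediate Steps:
$N{\left(f \right)} = - 5 f$
$g = 13$ ($g = -2 + 15 = 13$)
$J{\left(T \right)} = 8 + T$ ($J{\left(T \right)} = 2 + \left(6 + T\right) = 8 + T$)
$U = -257$ ($U = \left(8 + 13\right) - 278 = 21 - 278 = -257$)
$t{\left(p,w \right)} = p w$
$U I{\left(10,38 \right)} + t{\left(N{\left(6 \right)},26 \right)} = \left(-257\right) 16 + \left(-5\right) 6 \cdot 26 = -4112 - 780 = -4892$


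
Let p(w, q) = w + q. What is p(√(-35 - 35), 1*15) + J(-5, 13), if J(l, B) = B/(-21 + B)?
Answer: 107/8 + I*√70 ≈ 13.375 + 8.3666*I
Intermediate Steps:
p(w, q) = q + w
p(√(-35 - 35), 1*15) + J(-5, 13) = (1*15 + √(-35 - 35)) + 13/(-21 + 13) = (15 + √(-70)) + 13/(-8) = (15 + I*√70) + 13*(-⅛) = (15 + I*√70) - 13/8 = 107/8 + I*√70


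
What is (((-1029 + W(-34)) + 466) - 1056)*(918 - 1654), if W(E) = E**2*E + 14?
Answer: 30109024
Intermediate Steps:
W(E) = 14 + E**3 (W(E) = E**3 + 14 = 14 + E**3)
(((-1029 + W(-34)) + 466) - 1056)*(918 - 1654) = (((-1029 + (14 + (-34)**3)) + 466) - 1056)*(918 - 1654) = (((-1029 + (14 - 39304)) + 466) - 1056)*(-736) = (((-1029 - 39290) + 466) - 1056)*(-736) = ((-40319 + 466) - 1056)*(-736) = (-39853 - 1056)*(-736) = -40909*(-736) = 30109024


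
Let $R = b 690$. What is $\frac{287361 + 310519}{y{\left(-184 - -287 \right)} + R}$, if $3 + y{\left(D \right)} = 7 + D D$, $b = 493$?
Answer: $\frac{597880}{350783} \approx 1.7044$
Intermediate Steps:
$R = 340170$ ($R = 493 \cdot 690 = 340170$)
$y{\left(D \right)} = 4 + D^{2}$ ($y{\left(D \right)} = -3 + \left(7 + D D\right) = -3 + \left(7 + D^{2}\right) = 4 + D^{2}$)
$\frac{287361 + 310519}{y{\left(-184 - -287 \right)} + R} = \frac{287361 + 310519}{\left(4 + \left(-184 - -287\right)^{2}\right) + 340170} = \frac{597880}{\left(4 + \left(-184 + 287\right)^{2}\right) + 340170} = \frac{597880}{\left(4 + 103^{2}\right) + 340170} = \frac{597880}{\left(4 + 10609\right) + 340170} = \frac{597880}{10613 + 340170} = \frac{597880}{350783}$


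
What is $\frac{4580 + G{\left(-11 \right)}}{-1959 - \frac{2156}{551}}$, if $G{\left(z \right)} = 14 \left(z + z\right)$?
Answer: $- \frac{2353872}{1081565} \approx -2.1764$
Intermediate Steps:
$G{\left(z \right)} = 28 z$ ($G{\left(z \right)} = 14 \cdot 2 z = 28 z$)
$\frac{4580 + G{\left(-11 \right)}}{-1959 - \frac{2156}{551}} = \frac{4580 + 28 \left(-11\right)}{-1959 - \frac{2156}{551}} = \frac{4580 - 308}{-1959 - \frac{2156}{551}} = \frac{4272}{-1959 - \frac{2156}{551}} = \frac{4272}{- \frac{1081565}{551}} = 4272 \left(- \frac{551}{1081565}\right) = - \frac{2353872}{1081565}$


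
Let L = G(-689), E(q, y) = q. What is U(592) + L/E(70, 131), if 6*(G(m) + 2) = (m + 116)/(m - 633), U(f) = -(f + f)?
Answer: -219139817/185080 ≈ -1184.0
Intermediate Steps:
U(f) = -2*f
G(m) = -2 + (116 + m)/(6*(-633 + m)) (G(m) = -2 + ((m + 116)/(m - 633))/6 = -2 + ((116 + m)/(-633 + m))/6 = -2 + (116 + m)/(6*(-633 + m)))
L = -5097/2644 (L = (7712 - 11*(-689))/(6*(-633 - 689)) = (⅙)*(7712 + 7579)/(-1322) = (⅙)*(-1/1322)*15291 = -5097/2644 ≈ -1.9278)
U(592) + L/E(70, 131) = -2*592 - 5097/2644/70 = -1184 - 5097/2644*1/70 = -1184 - 5097/185080 = -219139817/185080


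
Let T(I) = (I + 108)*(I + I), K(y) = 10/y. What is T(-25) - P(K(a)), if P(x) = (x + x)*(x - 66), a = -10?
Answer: -4284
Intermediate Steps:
P(x) = 2*x*(-66 + x) (P(x) = (2*x)*(-66 + x) = 2*x*(-66 + x))
T(I) = 2*I*(108 + I) (T(I) = (108 + I)*(2*I) = 2*I*(108 + I))
T(-25) - P(K(a)) = 2*(-25)*(108 - 25) - 2*10/(-10)*(-66 + 10/(-10)) = 2*(-25)*83 - 2*10*(-⅒)*(-66 + 10*(-⅒)) = -4150 - 2*(-1)*(-66 - 1) = -4150 - 2*(-1)*(-67) = -4150 - 1*134 = -4150 - 134 = -4284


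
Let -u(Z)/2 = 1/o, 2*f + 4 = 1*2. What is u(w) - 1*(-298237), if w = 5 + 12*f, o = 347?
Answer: 103488237/347 ≈ 2.9824e+5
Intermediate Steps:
f = -1 (f = -2 + (1*2)/2 = -2 + (1/2)*2 = -2 + 1 = -1)
w = -7 (w = 5 + 12*(-1) = 5 - 12 = -7)
u(Z) = -2/347
u(w) - 1*(-298237) = -2/347 - 1*(-298237) = -2/347 + 298237 = 103488237/347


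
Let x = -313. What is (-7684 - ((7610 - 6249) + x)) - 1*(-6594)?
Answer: -2138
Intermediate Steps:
(-7684 - ((7610 - 6249) + x)) - 1*(-6594) = (-7684 - ((7610 - 6249) - 313)) - 1*(-6594) = (-7684 - (1361 - 313)) + 6594 = (-7684 - 1*1048) + 6594 = (-7684 - 1048) + 6594 = -8732 + 6594 = -2138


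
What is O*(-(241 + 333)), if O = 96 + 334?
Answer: -246820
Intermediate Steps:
O = 430
O*(-(241 + 333)) = 430*(-(241 + 333)) = 430*(-1*574) = 430*(-574) = -246820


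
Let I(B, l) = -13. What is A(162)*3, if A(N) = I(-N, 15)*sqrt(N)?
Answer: -351*sqrt(2) ≈ -496.39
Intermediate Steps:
A(N) = -13*sqrt(N)
A(162)*3 = -117*sqrt(2)*3 = -351*sqrt(2)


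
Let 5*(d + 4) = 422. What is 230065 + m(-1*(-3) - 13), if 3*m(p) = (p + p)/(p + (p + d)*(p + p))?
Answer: 489348265/2127 ≈ 2.3007e+5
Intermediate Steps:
d = 402/5 (d = -4 + (⅕)*422 = -4 + 422/5 = 402/5 ≈ 80.400)
m(p) = 2*p/(3*(p + 2*p*(402/5 + p))) (m(p) = ((p + p)/(p + (p + 402/5)*(p + p)))/3 = ((2*p)/(p + (402/5 + p)*(2*p)))/3 = ((2*p)/(p + 2*p*(402/5 + p)))/3 = (2*p/(p + 2*p*(402/5 + p)))/3 = 2*p/(3*(p + 2*p*(402/5 + p))))
230065 + m(-1*(-3) - 13) = 230065 + 10/(3*(809 + 10*(-1*(-3) - 13))) = 230065 + 10/(3*(809 + 10*(3 - 13))) = 230065 + 10/(3*(809 + 10*(-10))) = 230065 + 10/(3*(809 - 100)) = 230065 + (10/3)/709 = 230065 + (10/3)*(1/709) = 230065 + 10/2127 = 489348265/2127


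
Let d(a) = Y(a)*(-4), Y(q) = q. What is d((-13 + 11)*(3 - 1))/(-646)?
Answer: -8/323 ≈ -0.024768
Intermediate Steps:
d(a) = -4*a (d(a) = a*(-4) = -4*a)
d((-13 + 11)*(3 - 1))/(-646) = -4*(-13 + 11)*(3 - 1)/(-646) = -(-8)*2*(-1/646) = -4*(-4)*(-1/646) = 16*(-1/646) = -8/323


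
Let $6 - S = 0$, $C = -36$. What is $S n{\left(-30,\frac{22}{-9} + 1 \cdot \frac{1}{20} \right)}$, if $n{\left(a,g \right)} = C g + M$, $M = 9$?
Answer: $\frac{2856}{5} \approx 571.2$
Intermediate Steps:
$n{\left(a,g \right)} = 9 - 36 g$ ($n{\left(a,g \right)} = - 36 g + 9 = 9 - 36 g$)
$S = 6$ ($S = 6 - 0 = 6 + 0 = 6$)
$S n{\left(-30,\frac{22}{-9} + 1 \cdot \frac{1}{20} \right)} = 6 \left(9 - 36 \left(\frac{22}{-9} + 1 \cdot \frac{1}{20}\right)\right) = 6 \left(9 - 36 \left(22 \left(- \frac{1}{9}\right) + 1 \cdot \frac{1}{20}\right)\right) = 6 \left(9 - 36 \left(- \frac{22}{9} + \frac{1}{20}\right)\right) = 6 \left(9 - - \frac{431}{5}\right) = 6 \left(9 + \frac{431}{5}\right) = 6 \cdot \frac{476}{5} = \frac{2856}{5}$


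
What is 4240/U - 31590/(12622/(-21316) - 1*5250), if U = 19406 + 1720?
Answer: 3675053461180/591114046593 ≈ 6.2172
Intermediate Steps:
U = 21126
4240/U - 31590/(12622/(-21316) - 1*5250) = 4240/21126 - 31590/(12622/(-21316) - 1*5250) = 4240*(1/21126) - 31590/(12622*(-1/21316) - 5250) = 2120/10563 - 31590/(-6311/10658 - 5250) = 2120/10563 - 31590/(-55960811/10658) = 2120/10563 - 31590*(-10658/55960811) = 2120/10563 + 336686220/55960811 = 3675053461180/591114046593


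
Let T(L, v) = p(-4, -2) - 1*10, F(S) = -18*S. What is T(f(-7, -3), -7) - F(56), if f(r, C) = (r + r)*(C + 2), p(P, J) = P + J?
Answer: 992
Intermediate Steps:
p(P, J) = J + P
f(r, C) = 2*r*(2 + C) (f(r, C) = (2*r)*(2 + C) = 2*r*(2 + C))
T(L, v) = -16 (T(L, v) = (-2 - 4) - 1*10 = -6 - 10 = -16)
T(f(-7, -3), -7) - F(56) = -16 - (-18)*56 = -16 - 1*(-1008) = -16 + 1008 = 992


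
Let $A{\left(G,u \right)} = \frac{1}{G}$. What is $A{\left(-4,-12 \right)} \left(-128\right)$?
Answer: $32$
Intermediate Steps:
$A{\left(-4,-12 \right)} \left(-128\right) = \frac{1}{-4} \left(-128\right) = \left(- \frac{1}{4}\right) \left(-128\right) = 32$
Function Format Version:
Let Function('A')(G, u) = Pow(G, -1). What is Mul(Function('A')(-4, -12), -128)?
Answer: 32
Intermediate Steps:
Mul(Function('A')(-4, -12), -128) = Mul(Pow(-4, -1), -128) = Mul(Rational(-1, 4), -128) = 32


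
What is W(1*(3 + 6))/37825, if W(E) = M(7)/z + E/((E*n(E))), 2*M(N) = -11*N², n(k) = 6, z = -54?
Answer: 557/4085100 ≈ 0.00013635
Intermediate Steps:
M(N) = -11*N²/2 (M(N) = (-11*N²)/2 = -11*N²/2)
W(E) = 557/108 (W(E) = -11/2*7²/(-54) + E/((E*6)) = -11/2*49*(-1/54) + E/((6*E)) = -539/2*(-1/54) + E*(1/(6*E)) = 539/108 + ⅙ = 557/108)
W(1*(3 + 6))/37825 = (557/108)/37825 = (557/108)*(1/37825) = 557/4085100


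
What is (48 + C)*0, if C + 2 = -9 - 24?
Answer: 0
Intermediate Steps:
C = -35 (C = -2 + (-9 - 24) = -2 - 33 = -35)
(48 + C)*0 = (48 - 35)*0 = 13*0 = 0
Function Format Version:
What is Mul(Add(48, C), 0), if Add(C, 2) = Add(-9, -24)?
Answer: 0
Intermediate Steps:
C = -35 (C = Add(-2, Add(-9, -24)) = Add(-2, -33) = -35)
Mul(Add(48, C), 0) = Mul(Add(48, -35), 0) = Mul(13, 0) = 0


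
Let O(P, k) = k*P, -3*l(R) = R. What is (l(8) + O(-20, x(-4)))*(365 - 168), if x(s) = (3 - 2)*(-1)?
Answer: 10244/3 ≈ 3414.7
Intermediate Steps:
x(s) = -1 (x(s) = 1*(-1) = -1)
l(R) = -R/3
O(P, k) = P*k
(l(8) + O(-20, x(-4)))*(365 - 168) = (-1/3*8 - 20*(-1))*(365 - 168) = (-8/3 + 20)*197 = (52/3)*197 = 10244/3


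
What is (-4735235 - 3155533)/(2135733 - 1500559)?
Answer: -3945384/317587 ≈ -12.423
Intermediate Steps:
(-4735235 - 3155533)/(2135733 - 1500559) = -7890768/635174 = -7890768*1/635174 = -3945384/317587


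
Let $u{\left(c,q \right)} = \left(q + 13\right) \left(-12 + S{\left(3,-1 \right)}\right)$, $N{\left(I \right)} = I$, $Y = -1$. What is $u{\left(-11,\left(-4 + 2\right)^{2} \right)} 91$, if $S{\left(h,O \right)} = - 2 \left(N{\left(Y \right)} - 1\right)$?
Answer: $-12376$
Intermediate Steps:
$S{\left(h,O \right)} = 4$ ($S{\left(h,O \right)} = - 2 \left(-1 - 1\right) = \left(-2\right) \left(-2\right) = 4$)
$u{\left(c,q \right)} = -104 - 8 q$ ($u{\left(c,q \right)} = \left(q + 13\right) \left(-12 + 4\right) = \left(13 + q\right) \left(-8\right) = -104 - 8 q$)
$u{\left(-11,\left(-4 + 2\right)^{2} \right)} 91 = \left(-104 - 8 \left(-4 + 2\right)^{2}\right) 91 = \left(-104 - 8 \left(-2\right)^{2}\right) 91 = \left(-104 - 32\right) 91 = \left(-136\right) 91 = -12376$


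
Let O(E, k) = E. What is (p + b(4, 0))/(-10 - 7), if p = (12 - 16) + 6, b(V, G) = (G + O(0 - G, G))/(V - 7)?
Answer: -2/17 ≈ -0.11765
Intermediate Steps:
b(V, G) = 0 (b(V, G) = (G + (0 - G))/(V - 7) = (G - G)/(-7 + V) = 0/(-7 + V) = 0)
p = 2 (p = -4 + 6 = 2)
(p + b(4, 0))/(-10 - 7) = (2 + 0)/(-10 - 7) = 2/(-17) = 2*(-1/17) = -2/17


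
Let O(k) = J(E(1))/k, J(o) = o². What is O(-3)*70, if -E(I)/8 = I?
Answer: -4480/3 ≈ -1493.3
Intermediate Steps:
E(I) = -8*I
O(k) = 64/k (O(k) = (-8*1)²/k = (-8)²/k = 64/k)
O(-3)*70 = (64/(-3))*70 = (64*(-⅓))*70 = -64/3*70 = -4480/3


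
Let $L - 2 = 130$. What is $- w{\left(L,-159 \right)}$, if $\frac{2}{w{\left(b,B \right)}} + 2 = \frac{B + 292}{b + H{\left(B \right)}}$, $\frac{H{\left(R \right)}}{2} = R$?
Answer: $\frac{372}{505} \approx 0.73663$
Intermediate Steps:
$L = 132$ ($L = 2 + 130 = 132$)
$H{\left(R \right)} = 2 R$
$w{\left(b,B \right)} = \frac{2}{-2 + \frac{292 + B}{b + 2 B}}$ ($w{\left(b,B \right)} = \frac{2}{-2 + \frac{B + 292}{b + 2 B}} = \frac{2}{-2 + \frac{292 + B}{b + 2 B}}$)
$- w{\left(L,-159 \right)} = - \frac{2 \left(132 + 2 \left(-159\right)\right)}{292 - -477 - 264} = - \frac{2 \left(132 - 318\right)}{292 + 477 - 264} = - \frac{2 \left(-186\right)}{505} = \left(-1\right) \left(- \frac{372}{505}\right) = \frac{372}{505}$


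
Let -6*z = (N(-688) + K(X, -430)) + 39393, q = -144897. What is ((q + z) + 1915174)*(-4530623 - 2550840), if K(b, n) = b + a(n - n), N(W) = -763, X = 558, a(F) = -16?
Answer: -37469755691435/3 ≈ -1.2490e+13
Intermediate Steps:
K(b, n) = -16 + b (K(b, n) = b - 16 = -16 + b)
z = -19586/3 (z = -((-763 + (-16 + 558)) + 39393)/6 = -((-763 + 542) + 39393)/6 = -(-221 + 39393)/6 = -⅙*39172 = -19586/3 ≈ -6528.7)
((q + z) + 1915174)*(-4530623 - 2550840) = ((-144897 - 19586/3) + 1915174)*(-4530623 - 2550840) = (-454277/3 + 1915174)*(-7081463) = (5291245/3)*(-7081463) = -37469755691435/3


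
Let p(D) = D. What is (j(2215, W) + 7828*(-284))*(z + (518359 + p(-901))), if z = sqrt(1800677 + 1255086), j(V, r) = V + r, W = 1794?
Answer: -1148313298494 - 2219143*sqrt(3055763) ≈ -1.1522e+12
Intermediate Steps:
z = sqrt(3055763) ≈ 1748.1
(j(2215, W) + 7828*(-284))*(z + (518359 + p(-901))) = ((2215 + 1794) + 7828*(-284))*(sqrt(3055763) + (518359 - 901)) = (4009 - 2223152)*(sqrt(3055763) + 517458) = -2219143*(517458 + sqrt(3055763)) = -1148313298494 - 2219143*sqrt(3055763)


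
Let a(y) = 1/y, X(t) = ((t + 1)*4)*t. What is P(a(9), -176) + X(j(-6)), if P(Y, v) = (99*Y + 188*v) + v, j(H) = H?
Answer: -33133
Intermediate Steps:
X(t) = t*(4 + 4*t) (X(t) = ((1 + t)*4)*t = (4 + 4*t)*t = t*(4 + 4*t))
P(Y, v) = 99*Y + 189*v
P(a(9), -176) + X(j(-6)) = (99/9 + 189*(-176)) + 4*(-6)*(1 - 6) = (99*(⅑) - 33264) + 4*(-6)*(-5) = (11 - 33264) + 120 = -33253 + 120 = -33133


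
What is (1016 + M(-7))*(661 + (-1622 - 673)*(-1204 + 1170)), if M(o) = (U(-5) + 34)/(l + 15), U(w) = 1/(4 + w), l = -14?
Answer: 82546859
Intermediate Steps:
M(o) = 33 (M(o) = (1/(4 - 5) + 34)/(-14 + 15) = (1/(-1) + 34)/1 = (-1 + 34)*1 = 33*1 = 33)
(1016 + M(-7))*(661 + (-1622 - 673)*(-1204 + 1170)) = (1016 + 33)*(661 + (-1622 - 673)*(-1204 + 1170)) = 1049*(661 - 2295*(-34)) = 1049*(661 + 78030) = 1049*78691 = 82546859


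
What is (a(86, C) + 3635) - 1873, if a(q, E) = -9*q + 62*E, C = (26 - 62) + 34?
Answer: 864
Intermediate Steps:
C = -2 (C = -36 + 34 = -2)
(a(86, C) + 3635) - 1873 = ((-9*86 + 62*(-2)) + 3635) - 1873 = ((-774 - 124) + 3635) - 1873 = (-898 + 3635) - 1873 = 2737 - 1873 = 864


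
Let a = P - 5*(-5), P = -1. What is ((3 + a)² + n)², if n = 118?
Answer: 717409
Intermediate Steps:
a = 24 (a = -1 - 5*(-5) = -1 + 25 = 24)
((3 + a)² + n)² = ((3 + 24)² + 118)² = (27² + 118)² = (729 + 118)² = 847² = 717409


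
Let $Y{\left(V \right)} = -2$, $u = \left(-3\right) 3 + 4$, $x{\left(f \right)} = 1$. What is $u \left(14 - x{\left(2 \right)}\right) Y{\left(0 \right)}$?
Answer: $130$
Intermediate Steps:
$u = -5$ ($u = -9 + 4 = -5$)
$u \left(14 - x{\left(2 \right)}\right) Y{\left(0 \right)} = - 5 \left(14 - 1\right) \left(-2\right) = \left(-5\right) 13 \left(-2\right) = \left(-65\right) \left(-2\right) = 130$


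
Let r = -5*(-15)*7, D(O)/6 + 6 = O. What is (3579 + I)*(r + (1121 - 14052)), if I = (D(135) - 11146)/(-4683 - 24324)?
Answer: -1288070628550/29007 ≈ -4.4406e+7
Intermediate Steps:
D(O) = -36 + 6*O
r = 525 (r = 75*7 = 525)
I = 10372/29007 (I = ((-36 + 6*135) - 11146)/(-4683 - 24324) = ((-36 + 810) - 11146)/(-29007) = (774 - 11146)*(-1/29007) = -10372*(-1/29007) = 10372/29007 ≈ 0.35757)
(3579 + I)*(r + (1121 - 14052)) = (3579 + 10372/29007)*(525 + (1121 - 14052)) = 103826425*(525 - 12931)/29007 = (103826425/29007)*(-12406) = -1288070628550/29007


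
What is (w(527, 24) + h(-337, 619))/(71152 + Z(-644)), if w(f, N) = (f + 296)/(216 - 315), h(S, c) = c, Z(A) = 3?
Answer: 3182/370755 ≈ 0.0085825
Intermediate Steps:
w(f, N) = -296/99 - f/99 (w(f, N) = (296 + f)/(-99) = (296 + f)*(-1/99) = -296/99 - f/99)
(w(527, 24) + h(-337, 619))/(71152 + Z(-644)) = ((-296/99 - 1/99*527) + 619)/(71152 + 3) = ((-296/99 - 527/99) + 619)/71155 = (-823/99 + 619)*(1/71155) = (60458/99)*(1/71155) = 3182/370755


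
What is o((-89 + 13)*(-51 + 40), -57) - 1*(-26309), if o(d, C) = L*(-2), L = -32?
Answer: 26373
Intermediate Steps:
o(d, C) = 64 (o(d, C) = -32*(-2) = 64)
o((-89 + 13)*(-51 + 40), -57) - 1*(-26309) = 64 - 1*(-26309) = 64 + 26309 = 26373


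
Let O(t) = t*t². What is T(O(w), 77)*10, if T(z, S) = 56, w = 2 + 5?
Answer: 560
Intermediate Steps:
w = 7
O(t) = t³
T(O(w), 77)*10 = 56*10 = 560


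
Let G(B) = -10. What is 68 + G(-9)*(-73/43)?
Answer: 3654/43 ≈ 84.977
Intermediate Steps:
68 + G(-9)*(-73/43) = 68 - (-730)/43 = 68 - 10*(-73/43) = 68 + 730/43 = 3654/43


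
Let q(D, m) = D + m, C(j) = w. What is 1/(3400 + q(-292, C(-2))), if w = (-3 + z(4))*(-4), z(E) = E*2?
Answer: 1/3088 ≈ 0.00032383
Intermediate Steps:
z(E) = 2*E
w = -20 (w = (-3 + 2*4)*(-4) = (-3 + 8)*(-4) = 5*(-4) = -20)
C(j) = -20
1/(3400 + q(-292, C(-2))) = 1/(3400 + (-292 - 20)) = 1/(3400 - 312) = 1/3088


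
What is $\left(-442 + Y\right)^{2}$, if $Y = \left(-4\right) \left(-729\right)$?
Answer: $6120676$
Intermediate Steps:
$Y = 2916$
$\left(-442 + Y\right)^{2} = \left(-442 + 2916\right)^{2} = 2474^{2} = 6120676$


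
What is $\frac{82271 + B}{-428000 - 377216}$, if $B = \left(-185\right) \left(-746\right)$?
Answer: $- \frac{220281}{805216} \approx -0.27357$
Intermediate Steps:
$B = 138010$
$\frac{82271 + B}{-428000 - 377216} = \frac{82271 + 138010}{-428000 - 377216} = \frac{220281}{-805216} = 220281 \left(- \frac{1}{805216}\right) = - \frac{220281}{805216}$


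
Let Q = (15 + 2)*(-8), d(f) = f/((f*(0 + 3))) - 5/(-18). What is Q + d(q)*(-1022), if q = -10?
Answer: -6845/9 ≈ -760.56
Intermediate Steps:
d(f) = 11/18 (d(f) = f/((f*3)) - 5*(-1/18) = f/((3*f)) + 5/18 = f*(1/(3*f)) + 5/18 = ⅓ + 5/18 = 11/18)
Q = -136 (Q = 17*(-8) = -136)
Q + d(q)*(-1022) = -136 + (11/18)*(-1022) = -136 - 5621/9 = -6845/9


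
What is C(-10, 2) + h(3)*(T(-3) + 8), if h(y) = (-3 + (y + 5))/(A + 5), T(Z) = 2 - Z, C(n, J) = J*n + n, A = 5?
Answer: -47/2 ≈ -23.500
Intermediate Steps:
C(n, J) = n + J*n
h(y) = 1/5 + y/10 (h(y) = (-3 + (y + 5))/(5 + 5) = (-3 + (5 + y))/10 = (2 + y)*(1/10) = 1/5 + y/10)
C(-10, 2) + h(3)*(T(-3) + 8) = -10*(1 + 2) + (1/5 + (1/10)*3)*((2 - 1*(-3)) + 8) = -10*3 + (1/5 + 3/10)*((2 + 3) + 8) = -30 + (5 + 8)/2 = -30 + (1/2)*13 = -30 + 13/2 = -47/2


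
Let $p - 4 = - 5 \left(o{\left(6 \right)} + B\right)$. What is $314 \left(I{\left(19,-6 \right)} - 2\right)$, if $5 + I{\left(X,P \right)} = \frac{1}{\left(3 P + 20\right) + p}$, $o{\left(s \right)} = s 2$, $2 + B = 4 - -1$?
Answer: $- \frac{151976}{69} \approx -2202.6$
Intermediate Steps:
$B = 3$ ($B = -2 + \left(4 - -1\right) = -2 + \left(4 + 1\right) = -2 + 5 = 3$)
$o{\left(s \right)} = 2 s$
$p = -71$ ($p = 4 - 5 \left(2 \cdot 6 + 3\right) = 4 - 5 \left(12 + 3\right) = 4 - 75 = -71$)
$I{\left(X,P \right)} = -5 + \frac{1}{-51 + 3 P}$ ($I{\left(X,P \right)} = -5 + \frac{1}{\left(3 P + 20\right) - 71} = -5 + \frac{1}{\left(20 + 3 P\right) - 71} = -5 + \frac{1}{-51 + 3 P}$)
$314 \left(I{\left(19,-6 \right)} - 2\right) = 314 \left(\frac{256 - -90}{3 \left(-17 - 6\right)} - 2\right) = 314 \left(\frac{256 + 90}{3 \left(-23\right)} - 2\right) = 314 \left(\frac{1}{3} \left(- \frac{1}{23}\right) 346 - 2\right) = 314 \left(- \frac{346}{69} - 2\right) = 314 \left(- \frac{484}{69}\right) = - \frac{151976}{69}$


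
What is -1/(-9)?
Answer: ⅑ ≈ 0.11111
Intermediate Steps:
-1/(-9) = -1*(-⅑) = ⅑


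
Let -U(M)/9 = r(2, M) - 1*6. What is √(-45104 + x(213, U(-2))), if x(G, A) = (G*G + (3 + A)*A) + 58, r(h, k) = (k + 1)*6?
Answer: √12311 ≈ 110.95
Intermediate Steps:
r(h, k) = 6 + 6*k (r(h, k) = (1 + k)*6 = 6 + 6*k)
U(M) = -54*M (U(M) = -9*((6 + 6*M) - 1*6) = -9*((6 + 6*M) - 6) = -54*M)
x(G, A) = 58 + G² + A*(3 + A) (x(G, A) = (G² + A*(3 + A)) + 58 = 58 + G² + A*(3 + A))
√(-45104 + x(213, U(-2))) = √(-45104 + (58 + (-54*(-2))² + 213² + 3*(-54*(-2)))) = √(-45104 + (58 + 108² + 45369 + 3*108)) = √(-45104 + (58 + 11664 + 45369 + 324)) = √(-45104 + 57415) = √12311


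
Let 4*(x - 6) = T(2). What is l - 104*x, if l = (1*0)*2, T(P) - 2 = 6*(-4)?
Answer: -52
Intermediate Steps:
T(P) = -22 (T(P) = 2 + 6*(-4) = 2 - 24 = -22)
x = ½ (x = 6 + (¼)*(-22) = 6 - 11/2 = ½ ≈ 0.50000)
l = 0 (l = 0*2 = 0)
l - 104*x = 0 - 104*½ = 0 - 52 = -52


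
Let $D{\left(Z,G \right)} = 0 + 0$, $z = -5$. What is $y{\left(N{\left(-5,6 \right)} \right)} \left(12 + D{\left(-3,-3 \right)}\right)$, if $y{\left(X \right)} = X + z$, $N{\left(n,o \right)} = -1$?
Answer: $-72$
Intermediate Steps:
$y{\left(X \right)} = -5 + X$ ($y{\left(X \right)} = X - 5 = -5 + X$)
$D{\left(Z,G \right)} = 0$
$y{\left(N{\left(-5,6 \right)} \right)} \left(12 + D{\left(-3,-3 \right)}\right) = \left(-5 - 1\right) \left(12 + 0\right) = \left(-6\right) 12 = -72$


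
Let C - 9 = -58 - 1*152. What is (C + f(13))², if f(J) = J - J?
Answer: 40401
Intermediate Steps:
f(J) = 0
C = -201 (C = 9 + (-58 - 1*152) = 9 + (-58 - 152) = 9 - 210 = -201)
(C + f(13))² = (-201 + 0)² = (-201)² = 40401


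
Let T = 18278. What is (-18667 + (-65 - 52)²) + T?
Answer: 13300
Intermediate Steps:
(-18667 + (-65 - 52)²) + T = (-18667 + (-65 - 52)²) + 18278 = (-18667 + (-117)²) + 18278 = (-18667 + 13689) + 18278 = -4978 + 18278 = 13300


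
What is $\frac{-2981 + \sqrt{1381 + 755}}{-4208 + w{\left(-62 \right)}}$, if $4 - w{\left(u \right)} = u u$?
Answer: $\frac{2981}{8048} - \frac{\sqrt{534}}{4024} \approx 0.36466$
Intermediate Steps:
$w{\left(u \right)} = 4 - u^{2}$ ($w{\left(u \right)} = 4 - u u = 4 - u^{2}$)
$\frac{-2981 + \sqrt{1381 + 755}}{-4208 + w{\left(-62 \right)}} = \frac{-2981 + \sqrt{1381 + 755}}{-4208 + \left(4 - \left(-62\right)^{2}\right)} = \frac{-2981 + \sqrt{2136}}{-4208 + \left(4 - 3844\right)} = \frac{-2981 + 2 \sqrt{534}}{-4208 + \left(4 - 3844\right)} = \frac{-2981 + 2 \sqrt{534}}{-4208 - 3840} = \frac{-2981 + 2 \sqrt{534}}{-8048} = \left(-2981 + 2 \sqrt{534}\right) \left(- \frac{1}{8048}\right) = \frac{2981}{8048} - \frac{\sqrt{534}}{4024}$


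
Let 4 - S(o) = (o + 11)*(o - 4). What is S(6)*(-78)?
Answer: 2340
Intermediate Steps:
S(o) = 4 - (-4 + o)*(11 + o) (S(o) = 4 - (o + 11)*(o - 4) = 4 - (11 + o)*(-4 + o) = 4 - (-4 + o)*(11 + o))
S(6)*(-78) = (48 - 1*6**2 - 7*6)*(-78) = (48 - 1*36 - 42)*(-78) = (48 - 36 - 42)*(-78) = -30*(-78) = 2340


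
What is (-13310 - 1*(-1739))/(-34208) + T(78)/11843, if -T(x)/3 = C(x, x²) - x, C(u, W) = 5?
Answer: 144526905/405125344 ≈ 0.35675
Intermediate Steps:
T(x) = -15 + 3*x (T(x) = -3*(5 - x) = -15 + 3*x)
(-13310 - 1*(-1739))/(-34208) + T(78)/11843 = (-13310 - 1*(-1739))/(-34208) + (-15 + 3*78)/11843 = (-13310 + 1739)*(-1/34208) + (-15 + 234)*(1/11843) = -11571*(-1/34208) + 219*(1/11843) = 11571/34208 + 219/11843 = 144526905/405125344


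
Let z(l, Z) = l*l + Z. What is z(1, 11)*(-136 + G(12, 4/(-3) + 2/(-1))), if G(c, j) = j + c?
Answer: -1528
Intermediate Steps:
G(c, j) = c + j
z(l, Z) = Z + l² (z(l, Z) = l² + Z = Z + l²)
z(1, 11)*(-136 + G(12, 4/(-3) + 2/(-1))) = (11 + 1²)*(-136 + (12 + (4/(-3) + 2/(-1)))) = (11 + 1)*(-136 + (12 + (4*(-⅓) + 2*(-1)))) = 12*(-136 + (12 + (-4/3 - 2))) = 12*(-136 + (12 - 10/3)) = 12*(-136 + 26/3) = 12*(-382/3) = -1528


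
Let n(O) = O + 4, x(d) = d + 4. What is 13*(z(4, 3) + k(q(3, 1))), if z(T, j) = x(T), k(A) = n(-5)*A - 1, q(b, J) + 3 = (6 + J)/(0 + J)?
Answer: 39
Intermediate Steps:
x(d) = 4 + d
n(O) = 4 + O
q(b, J) = -3 + (6 + J)/J (q(b, J) = -3 + (6 + J)/(0 + J) = -3 + (6 + J)/J)
k(A) = -1 - A (k(A) = (4 - 5)*A - 1 = -A - 1 = -1 - A)
z(T, j) = 4 + T
13*(z(4, 3) + k(q(3, 1))) = 13*((4 + 4) + (-1 - (-2 + 6/1))) = 13*(8 + (-1 - (-2 + 6*1))) = 13*(8 + (-1 - (-2 + 6))) = 13*(8 + (-1 - 1*4)) = 13*(8 + (-1 - 4)) = 13*(8 - 5) = 13*3 = 39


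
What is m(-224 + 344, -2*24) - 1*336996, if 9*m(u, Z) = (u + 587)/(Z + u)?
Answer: -218372701/648 ≈ -3.3700e+5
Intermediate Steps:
m(u, Z) = (587 + u)/(9*(Z + u)) (m(u, Z) = ((u + 587)/(Z + u))/9 = ((587 + u)/(Z + u))/9 = (587 + u)/(9*(Z + u)))
m(-224 + 344, -2*24) - 1*336996 = (587 + (-224 + 344))/(9*(-2*24 + (-224 + 344))) - 1*336996 = (587 + 120)/(9*(-48 + 120)) - 336996 = (⅑)*707/72 - 336996 = (⅑)*(1/72)*707 - 336996 = 707/648 - 336996 = -218372701/648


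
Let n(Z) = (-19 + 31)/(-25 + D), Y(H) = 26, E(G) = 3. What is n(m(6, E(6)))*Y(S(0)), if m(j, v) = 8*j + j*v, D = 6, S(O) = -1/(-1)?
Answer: -312/19 ≈ -16.421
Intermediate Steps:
S(O) = 1 (S(O) = -1*(-1) = 1)
n(Z) = -12/19 (n(Z) = (-19 + 31)/(-25 + 6) = 12/(-19) = 12*(-1/19) = -12/19)
n(m(6, E(6)))*Y(S(0)) = -12/19*26 = -312/19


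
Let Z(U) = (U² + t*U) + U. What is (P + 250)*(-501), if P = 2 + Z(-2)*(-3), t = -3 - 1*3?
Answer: -105210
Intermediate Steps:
t = -6 (t = -3 - 3 = -6)
Z(U) = U² - 5*U (Z(U) = (U² - 6*U) + U = U² - 5*U)
P = -40 (P = 2 - 2*(-5 - 2)*(-3) = 2 - 2*(-7)*(-3) = 2 + 14*(-3) = 2 - 42 = -40)
(P + 250)*(-501) = (-40 + 250)*(-501) = 210*(-501) = -105210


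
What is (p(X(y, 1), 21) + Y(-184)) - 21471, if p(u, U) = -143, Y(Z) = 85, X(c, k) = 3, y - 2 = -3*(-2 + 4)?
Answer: -21529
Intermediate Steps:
y = -4 (y = 2 - 3*(-2 + 4) = 2 - 3*2 = 2 - 6 = -4)
(p(X(y, 1), 21) + Y(-184)) - 21471 = (-143 + 85) - 21471 = -58 - 21471 = -21529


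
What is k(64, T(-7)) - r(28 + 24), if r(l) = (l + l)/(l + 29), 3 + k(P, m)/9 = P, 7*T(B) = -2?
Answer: 44365/81 ≈ 547.72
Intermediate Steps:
T(B) = -2/7 (T(B) = (1/7)*(-2) = -2/7)
k(P, m) = -27 + 9*P
r(l) = 2*l/(29 + l) (r(l) = (2*l)/(29 + l) = 2*l/(29 + l))
k(64, T(-7)) - r(28 + 24) = (-27 + 9*64) - 2*(28 + 24)/(29 + (28 + 24)) = (-27 + 576) - 2*52/(29 + 52) = 549 - 2*52/81 = 549 - 1*104/81 = 549 - 104/81 = 44365/81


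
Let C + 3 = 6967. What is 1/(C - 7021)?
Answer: -1/57 ≈ -0.017544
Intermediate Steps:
C = 6964 (C = -3 + 6967 = 6964)
1/(C - 7021) = 1/(6964 - 7021) = 1/(-57) = -1/57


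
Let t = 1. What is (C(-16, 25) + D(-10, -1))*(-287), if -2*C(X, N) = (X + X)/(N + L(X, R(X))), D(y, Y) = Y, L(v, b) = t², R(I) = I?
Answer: 1435/13 ≈ 110.38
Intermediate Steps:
L(v, b) = 1 (L(v, b) = 1² = 1)
C(X, N) = -X/(1 + N) (C(X, N) = -(X + X)/(2*(N + 1)) = -2*X/(2*(1 + N)) = -X/(1 + N))
(C(-16, 25) + D(-10, -1))*(-287) = (-1*(-16)/(1 + 25) - 1)*(-287) = (-1*(-16)/26 - 1)*(-287) = (-1*(-16)*1/26 - 1)*(-287) = (8/13 - 1)*(-287) = -5/13*(-287) = 1435/13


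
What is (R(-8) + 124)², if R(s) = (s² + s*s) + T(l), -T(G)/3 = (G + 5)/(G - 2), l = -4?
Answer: 255025/4 ≈ 63756.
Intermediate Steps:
T(G) = -3*(5 + G)/(-2 + G) (T(G) = -3*(G + 5)/(G - 2) = -3*(5 + G)/(-2 + G))
R(s) = ½ + 2*s² (R(s) = (s² + s*s) + 3*(-5 - 1*(-4))/(-2 - 4) = (s² + s²) + 3*(-5 + 4)/(-6) = 2*s² + 3*(-⅙)*(-1) = 2*s² + ½ = ½ + 2*s²)
(R(-8) + 124)² = ((½ + 2*(-8)²) + 124)² = ((½ + 2*64) + 124)² = ((½ + 128) + 124)² = (257/2 + 124)² = (505/2)² = 255025/4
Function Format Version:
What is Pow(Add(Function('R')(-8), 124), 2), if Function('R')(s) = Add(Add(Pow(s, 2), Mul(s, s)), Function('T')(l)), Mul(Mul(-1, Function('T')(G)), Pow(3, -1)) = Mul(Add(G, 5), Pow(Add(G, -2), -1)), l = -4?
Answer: Rational(255025, 4) ≈ 63756.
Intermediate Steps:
Function('T')(G) = Mul(-3, Pow(Add(-2, G), -1), Add(5, G)) (Function('T')(G) = Mul(-3, Mul(Add(G, 5), Pow(Add(G, -2), -1))) = Mul(-3, Mul(Add(5, G), Pow(Add(-2, G), -1))) = Mul(-3, Mul(Pow(Add(-2, G), -1), Add(5, G))) = Mul(-3, Pow(Add(-2, G), -1), Add(5, G)))
Function('R')(s) = Add(Rational(1, 2), Mul(2, Pow(s, 2))) (Function('R')(s) = Add(Add(Pow(s, 2), Mul(s, s)), Mul(3, Pow(Add(-2, -4), -1), Add(-5, Mul(-1, -4)))) = Add(Add(Pow(s, 2), Pow(s, 2)), Mul(3, Pow(-6, -1), Add(-5, 4))) = Add(Mul(2, Pow(s, 2)), Mul(3, Rational(-1, 6), -1)) = Add(Mul(2, Pow(s, 2)), Rational(1, 2)) = Add(Rational(1, 2), Mul(2, Pow(s, 2))))
Pow(Add(Function('R')(-8), 124), 2) = Pow(Add(Add(Rational(1, 2), Mul(2, Pow(-8, 2))), 124), 2) = Pow(Add(Add(Rational(1, 2), Mul(2, 64)), 124), 2) = Pow(Add(Add(Rational(1, 2), 128), 124), 2) = Pow(Add(Rational(257, 2), 124), 2) = Pow(Rational(505, 2), 2) = Rational(255025, 4)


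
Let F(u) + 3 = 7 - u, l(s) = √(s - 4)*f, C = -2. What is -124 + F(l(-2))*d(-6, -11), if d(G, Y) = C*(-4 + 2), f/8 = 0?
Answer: -108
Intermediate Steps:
f = 0 (f = 8*0 = 0)
d(G, Y) = 4 (d(G, Y) = -2*(-4 + 2) = -2*(-2) = 4)
l(s) = 0 (l(s) = √(s - 4)*0 = √(-4 + s)*0 = 0)
F(u) = 4 - u (F(u) = -3 + (7 - u) = 4 - u)
-124 + F(l(-2))*d(-6, -11) = -124 + (4 - 1*0)*4 = -124 + (4 + 0)*4 = -124 + 4*4 = -124 + 16 = -108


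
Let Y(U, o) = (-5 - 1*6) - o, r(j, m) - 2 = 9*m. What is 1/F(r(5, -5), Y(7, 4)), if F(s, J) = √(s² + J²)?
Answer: √2074/2074 ≈ 0.021958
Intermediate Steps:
r(j, m) = 2 + 9*m
Y(U, o) = -11 - o (Y(U, o) = (-5 - 6) - o = -11 - o)
F(s, J) = √(J² + s²)
1/F(r(5, -5), Y(7, 4)) = 1/(√((-11 - 1*4)² + (2 + 9*(-5))²)) = 1/(√((-11 - 4)² + (2 - 45)²)) = 1/(√((-15)² + (-43)²)) = 1/(√(225 + 1849)) = 1/(√2074) = √2074/2074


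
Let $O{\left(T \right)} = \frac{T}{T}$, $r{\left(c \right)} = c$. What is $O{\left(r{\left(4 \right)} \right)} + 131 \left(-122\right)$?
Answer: $-15981$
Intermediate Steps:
$O{\left(T \right)} = 1$
$O{\left(r{\left(4 \right)} \right)} + 131 \left(-122\right) = 1 + 131 \left(-122\right) = 1 - 15982 = -15981$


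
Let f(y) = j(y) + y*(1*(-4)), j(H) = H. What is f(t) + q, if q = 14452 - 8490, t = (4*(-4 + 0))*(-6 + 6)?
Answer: 5962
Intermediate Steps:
t = 0 (t = (4*(-4))*0 = -16*0 = 0)
f(y) = -3*y (f(y) = y + y*(1*(-4)) = y + y*(-4) = y - 4*y = -3*y)
q = 5962
f(t) + q = -3*0 + 5962 = 0 + 5962 = 5962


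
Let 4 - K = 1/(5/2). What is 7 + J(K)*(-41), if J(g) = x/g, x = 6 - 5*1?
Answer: -79/18 ≈ -4.3889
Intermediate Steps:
x = 1 (x = 6 - 5 = 1)
K = 18/5 (K = 4 - 1/(5/2) = 4 - 1/(5*(1/2)) = 4 - 1/5/2 = 4 - 2/5 = 18/5 ≈ 3.6000)
J(g) = 1/g
7 + J(K)*(-41) = 7 - 41/(18/5) = 7 + (5/18)*(-41) = 7 - 205/18 = -79/18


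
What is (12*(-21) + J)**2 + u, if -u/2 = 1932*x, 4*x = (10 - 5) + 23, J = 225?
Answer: -26319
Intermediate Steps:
x = 7 (x = ((10 - 5) + 23)/4 = (5 + 23)/4 = (1/4)*28 = 7)
u = -27048 (u = -3864*7 = -2*13524 = -27048)
(12*(-21) + J)**2 + u = (12*(-21) + 225)**2 - 27048 = (-252 + 225)**2 - 27048 = (-27)**2 - 27048 = 729 - 27048 = -26319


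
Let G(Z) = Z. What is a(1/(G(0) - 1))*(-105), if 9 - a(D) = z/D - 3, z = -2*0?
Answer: -1260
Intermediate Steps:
z = 0
a(D) = 12 (a(D) = 9 - (0/D - 3) = 9 - (0 - 3) = 9 - 1*(-3) = 9 + 3 = 12)
a(1/(G(0) - 1))*(-105) = 12*(-105) = -1260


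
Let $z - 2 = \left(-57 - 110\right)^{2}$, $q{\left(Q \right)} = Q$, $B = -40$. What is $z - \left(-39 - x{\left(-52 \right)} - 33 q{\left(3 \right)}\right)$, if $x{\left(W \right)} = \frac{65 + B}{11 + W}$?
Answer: $\frac{1149164}{41} \approx 28028.0$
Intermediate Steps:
$z = 27891$ ($z = 2 + \left(-57 - 110\right)^{2} = 2 + \left(-167\right)^{2} = 2 + 27889 = 27891$)
$x{\left(W \right)} = \frac{25}{11 + W}$ ($x{\left(W \right)} = \frac{65 - 40}{11 + W} = \frac{25}{11 + W}$)
$z - \left(-39 - x{\left(-52 \right)} - 33 q{\left(3 \right)}\right) = 27891 - \left(-39 - 99 - \frac{25}{11 - 52}\right) = 27891 + \left(\frac{25}{-41} - \left(-99 - 39\right)\right) = 27891 + \left(25 \left(- \frac{1}{41}\right) - -138\right) = 27891 + \left(- \frac{25}{41} + 138\right) = 27891 + \frac{5633}{41} = \frac{1149164}{41}$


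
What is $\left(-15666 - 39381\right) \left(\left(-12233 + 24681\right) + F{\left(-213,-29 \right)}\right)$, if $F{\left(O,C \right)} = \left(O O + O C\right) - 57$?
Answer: $-3519540039$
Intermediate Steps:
$F{\left(O,C \right)} = -57 + O^{2} + C O$ ($F{\left(O,C \right)} = \left(O^{2} + C O\right) - 57 = -57 + O^{2} + C O$)
$\left(-15666 - 39381\right) \left(\left(-12233 + 24681\right) + F{\left(-213,-29 \right)}\right) = \left(-15666 - 39381\right) \left(\left(-12233 + 24681\right) - \left(-6120 - 45369\right)\right) = - 55047 \left(12448 + \left(-57 + 45369 + 6177\right)\right) = - 55047 \left(12448 + 51489\right) = \left(-55047\right) 63937 = -3519540039$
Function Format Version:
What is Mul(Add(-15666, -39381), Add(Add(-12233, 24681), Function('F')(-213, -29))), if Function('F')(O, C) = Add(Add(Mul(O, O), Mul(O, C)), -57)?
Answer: -3519540039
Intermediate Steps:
Function('F')(O, C) = Add(-57, Pow(O, 2), Mul(C, O)) (Function('F')(O, C) = Add(Add(Pow(O, 2), Mul(C, O)), -57) = Add(-57, Pow(O, 2), Mul(C, O)))
Mul(Add(-15666, -39381), Add(Add(-12233, 24681), Function('F')(-213, -29))) = Mul(Add(-15666, -39381), Add(Add(-12233, 24681), Add(-57, Pow(-213, 2), Mul(-29, -213)))) = Mul(-55047, Add(12448, Add(-57, 45369, 6177))) = Mul(-55047, Add(12448, 51489)) = Mul(-55047, 63937) = -3519540039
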